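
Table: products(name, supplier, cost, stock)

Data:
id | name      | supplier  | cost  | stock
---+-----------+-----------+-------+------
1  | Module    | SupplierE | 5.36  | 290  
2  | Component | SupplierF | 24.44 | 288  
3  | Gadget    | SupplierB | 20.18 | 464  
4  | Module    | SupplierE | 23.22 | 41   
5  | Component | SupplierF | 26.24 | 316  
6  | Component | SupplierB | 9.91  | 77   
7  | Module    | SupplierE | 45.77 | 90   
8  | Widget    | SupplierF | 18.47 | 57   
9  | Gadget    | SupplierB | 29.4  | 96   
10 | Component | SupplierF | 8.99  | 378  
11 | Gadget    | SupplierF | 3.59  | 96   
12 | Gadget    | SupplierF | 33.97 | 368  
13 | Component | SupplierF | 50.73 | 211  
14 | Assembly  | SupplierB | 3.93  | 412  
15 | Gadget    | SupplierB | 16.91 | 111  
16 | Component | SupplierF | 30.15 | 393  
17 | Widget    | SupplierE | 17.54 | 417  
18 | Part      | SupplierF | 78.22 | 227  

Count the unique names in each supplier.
SELECT supplier, COUNT(DISTINCT name)
FROM products
GROUP BY supplier

Result:
  SupplierB: 3 distinct
  SupplierE: 2 distinct
  SupplierF: 4 distinct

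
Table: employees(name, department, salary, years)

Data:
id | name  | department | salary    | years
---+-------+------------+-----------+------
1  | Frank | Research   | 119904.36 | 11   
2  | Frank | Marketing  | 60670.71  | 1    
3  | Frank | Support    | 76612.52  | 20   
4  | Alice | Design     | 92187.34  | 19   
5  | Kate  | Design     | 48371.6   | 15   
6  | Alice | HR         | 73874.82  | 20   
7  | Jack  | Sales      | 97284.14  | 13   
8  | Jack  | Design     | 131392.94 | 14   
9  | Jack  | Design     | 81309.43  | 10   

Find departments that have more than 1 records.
SELECT department, COUNT(*) as cnt
FROM employees
GROUP BY department
HAVING COUNT(*) > 1

Result:
  Design: 4

Note: HAVING filters groups after aggregation, WHERE filters rows before.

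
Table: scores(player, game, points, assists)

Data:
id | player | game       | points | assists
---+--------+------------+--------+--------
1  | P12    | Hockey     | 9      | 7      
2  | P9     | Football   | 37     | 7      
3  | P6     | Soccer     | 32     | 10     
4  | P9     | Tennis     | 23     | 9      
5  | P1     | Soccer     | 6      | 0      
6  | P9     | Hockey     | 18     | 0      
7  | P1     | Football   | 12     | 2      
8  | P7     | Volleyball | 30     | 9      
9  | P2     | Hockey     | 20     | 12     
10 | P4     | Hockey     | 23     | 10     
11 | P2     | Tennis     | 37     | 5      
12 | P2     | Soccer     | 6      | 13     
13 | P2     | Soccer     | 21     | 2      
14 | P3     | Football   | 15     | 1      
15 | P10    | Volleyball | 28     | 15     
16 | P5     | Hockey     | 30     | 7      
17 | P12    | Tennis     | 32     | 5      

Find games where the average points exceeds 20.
SELECT game, AVG(points)
FROM scores
GROUP BY game
HAVING AVG(points) > 20

Result:
  Football: avg=21.33
  Tennis: avg=30.67
  Volleyball: avg=29.00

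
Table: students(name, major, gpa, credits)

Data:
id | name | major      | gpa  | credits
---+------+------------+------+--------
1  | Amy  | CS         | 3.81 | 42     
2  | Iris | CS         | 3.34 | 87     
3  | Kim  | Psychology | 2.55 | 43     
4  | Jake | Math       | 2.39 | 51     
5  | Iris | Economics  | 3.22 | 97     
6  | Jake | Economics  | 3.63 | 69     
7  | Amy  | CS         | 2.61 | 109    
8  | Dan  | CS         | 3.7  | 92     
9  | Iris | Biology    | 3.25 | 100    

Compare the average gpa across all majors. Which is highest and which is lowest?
SELECT major, AVG(gpa)
FROM students
GROUP BY major
ORDER BY AVG(gpa)

All groups:
  Math: 2.39
  Psychology: 2.55
  Biology: 3.25
  CS: 3.37
  Economics: 3.43

Highest: Economics (3.43)
Lowest: Math (2.39)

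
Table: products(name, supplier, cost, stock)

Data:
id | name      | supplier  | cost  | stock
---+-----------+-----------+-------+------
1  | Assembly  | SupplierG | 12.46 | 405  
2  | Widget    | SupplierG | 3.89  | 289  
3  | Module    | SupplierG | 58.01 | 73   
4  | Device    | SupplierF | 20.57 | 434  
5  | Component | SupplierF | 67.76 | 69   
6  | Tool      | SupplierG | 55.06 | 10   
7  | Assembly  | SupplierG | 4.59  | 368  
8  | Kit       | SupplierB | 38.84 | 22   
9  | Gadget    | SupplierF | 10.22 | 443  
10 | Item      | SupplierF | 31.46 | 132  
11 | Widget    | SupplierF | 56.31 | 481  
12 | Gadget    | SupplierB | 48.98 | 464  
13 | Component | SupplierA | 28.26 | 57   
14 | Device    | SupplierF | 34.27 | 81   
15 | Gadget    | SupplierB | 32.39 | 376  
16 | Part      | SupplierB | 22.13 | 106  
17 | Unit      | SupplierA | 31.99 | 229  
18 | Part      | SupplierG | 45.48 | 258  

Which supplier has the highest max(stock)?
SELECT supplier, MAX(stock) as val
FROM products
GROUP BY supplier
ORDER BY val DESC
LIMIT 1

Result: SupplierF with max(stock) = 481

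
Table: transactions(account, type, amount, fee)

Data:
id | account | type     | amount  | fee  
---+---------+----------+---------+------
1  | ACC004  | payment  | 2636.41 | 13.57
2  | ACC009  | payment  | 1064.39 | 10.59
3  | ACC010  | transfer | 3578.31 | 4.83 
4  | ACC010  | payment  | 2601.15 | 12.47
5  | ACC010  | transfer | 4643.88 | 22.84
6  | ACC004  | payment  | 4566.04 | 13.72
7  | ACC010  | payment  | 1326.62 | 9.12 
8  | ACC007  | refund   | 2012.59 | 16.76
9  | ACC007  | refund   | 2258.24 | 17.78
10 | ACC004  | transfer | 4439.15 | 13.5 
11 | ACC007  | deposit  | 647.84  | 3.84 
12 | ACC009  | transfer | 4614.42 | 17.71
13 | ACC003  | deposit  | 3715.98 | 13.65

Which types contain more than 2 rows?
SELECT type, COUNT(*) as cnt
FROM transactions
GROUP BY type
HAVING COUNT(*) > 2

Result:
  payment: 5
  transfer: 4

Note: HAVING filters groups after aggregation, WHERE filters rows before.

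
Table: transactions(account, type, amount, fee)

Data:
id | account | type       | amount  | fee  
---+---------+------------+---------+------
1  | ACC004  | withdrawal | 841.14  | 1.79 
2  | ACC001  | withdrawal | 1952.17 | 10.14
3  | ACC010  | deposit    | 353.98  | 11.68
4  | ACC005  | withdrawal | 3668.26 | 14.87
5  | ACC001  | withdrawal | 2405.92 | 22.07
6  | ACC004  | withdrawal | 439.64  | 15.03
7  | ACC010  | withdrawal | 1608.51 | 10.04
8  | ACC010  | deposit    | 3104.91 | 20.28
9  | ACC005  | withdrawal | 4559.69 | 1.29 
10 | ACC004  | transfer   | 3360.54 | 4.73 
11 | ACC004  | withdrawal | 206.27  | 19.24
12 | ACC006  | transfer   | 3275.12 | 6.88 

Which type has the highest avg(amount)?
SELECT type, AVG(amount) as val
FROM transactions
GROUP BY type
ORDER BY val DESC
LIMIT 1

Result: transfer with avg(amount) = 3317.83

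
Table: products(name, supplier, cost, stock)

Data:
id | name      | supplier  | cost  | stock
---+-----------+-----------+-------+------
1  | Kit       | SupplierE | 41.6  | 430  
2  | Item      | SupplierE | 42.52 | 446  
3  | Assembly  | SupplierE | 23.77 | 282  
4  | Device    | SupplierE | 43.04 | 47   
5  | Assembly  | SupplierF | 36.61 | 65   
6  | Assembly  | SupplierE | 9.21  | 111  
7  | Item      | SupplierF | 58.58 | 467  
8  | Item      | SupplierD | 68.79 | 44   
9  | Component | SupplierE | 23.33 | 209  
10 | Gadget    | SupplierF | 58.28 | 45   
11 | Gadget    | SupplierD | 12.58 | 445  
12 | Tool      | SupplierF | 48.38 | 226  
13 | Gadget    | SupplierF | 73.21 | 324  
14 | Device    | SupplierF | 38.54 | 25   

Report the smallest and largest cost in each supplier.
SELECT supplier, MIN(cost), MAX(cost)
FROM products
GROUP BY supplier

Result:
  SupplierD: min=12.58, max=68.79
  SupplierE: min=9.21, max=43.04
  SupplierF: min=36.61, max=73.21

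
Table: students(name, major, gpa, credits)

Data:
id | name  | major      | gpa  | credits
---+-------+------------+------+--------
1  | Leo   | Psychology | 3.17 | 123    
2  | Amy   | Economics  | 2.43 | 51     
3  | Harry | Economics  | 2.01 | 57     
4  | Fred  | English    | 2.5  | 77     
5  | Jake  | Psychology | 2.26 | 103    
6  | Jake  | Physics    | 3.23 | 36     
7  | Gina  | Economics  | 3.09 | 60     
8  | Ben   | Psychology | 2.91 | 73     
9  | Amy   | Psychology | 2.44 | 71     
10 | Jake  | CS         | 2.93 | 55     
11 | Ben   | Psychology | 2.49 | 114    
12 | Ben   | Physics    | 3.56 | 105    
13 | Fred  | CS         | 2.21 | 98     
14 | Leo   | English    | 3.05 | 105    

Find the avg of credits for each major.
SELECT major, AVG(credits) as result
FROM students
GROUP BY major

Result:
  CS: 76.50
  Economics: 56.00
  English: 91.00
  Physics: 70.50
  Psychology: 96.80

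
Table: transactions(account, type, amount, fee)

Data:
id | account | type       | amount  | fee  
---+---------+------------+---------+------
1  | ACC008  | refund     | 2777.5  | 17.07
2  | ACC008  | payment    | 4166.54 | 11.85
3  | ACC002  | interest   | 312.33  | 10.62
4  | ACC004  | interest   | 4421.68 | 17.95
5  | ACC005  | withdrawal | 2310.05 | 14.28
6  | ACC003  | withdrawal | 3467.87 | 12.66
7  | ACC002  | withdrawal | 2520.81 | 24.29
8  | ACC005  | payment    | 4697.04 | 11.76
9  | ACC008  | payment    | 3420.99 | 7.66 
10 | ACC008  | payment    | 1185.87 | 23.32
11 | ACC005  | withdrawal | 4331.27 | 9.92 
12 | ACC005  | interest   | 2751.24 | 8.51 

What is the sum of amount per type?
SELECT type, SUM(amount) as result
FROM transactions
GROUP BY type

Result:
  interest: 7485.25
  payment: 13470.44
  refund: 2777.50
  withdrawal: 12630.00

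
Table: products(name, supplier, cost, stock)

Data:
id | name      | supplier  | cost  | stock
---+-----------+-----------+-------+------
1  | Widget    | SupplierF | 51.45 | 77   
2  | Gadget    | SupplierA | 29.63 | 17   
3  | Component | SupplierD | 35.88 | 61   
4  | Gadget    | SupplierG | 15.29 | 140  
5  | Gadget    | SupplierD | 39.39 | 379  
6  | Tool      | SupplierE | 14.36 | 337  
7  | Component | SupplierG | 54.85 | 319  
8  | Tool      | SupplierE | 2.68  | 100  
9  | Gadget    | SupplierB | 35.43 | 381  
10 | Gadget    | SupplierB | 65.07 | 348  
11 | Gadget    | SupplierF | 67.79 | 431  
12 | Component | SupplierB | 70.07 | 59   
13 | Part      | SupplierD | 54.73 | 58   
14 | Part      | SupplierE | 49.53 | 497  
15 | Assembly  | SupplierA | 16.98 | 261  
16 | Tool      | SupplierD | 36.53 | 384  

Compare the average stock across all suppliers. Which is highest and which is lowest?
SELECT supplier, AVG(stock)
FROM products
GROUP BY supplier
ORDER BY AVG(stock)

All groups:
  SupplierA: 139.00
  SupplierD: 220.50
  SupplierG: 229.50
  SupplierF: 254.00
  SupplierB: 262.67
  SupplierE: 311.33

Highest: SupplierE (311.33)
Lowest: SupplierA (139.00)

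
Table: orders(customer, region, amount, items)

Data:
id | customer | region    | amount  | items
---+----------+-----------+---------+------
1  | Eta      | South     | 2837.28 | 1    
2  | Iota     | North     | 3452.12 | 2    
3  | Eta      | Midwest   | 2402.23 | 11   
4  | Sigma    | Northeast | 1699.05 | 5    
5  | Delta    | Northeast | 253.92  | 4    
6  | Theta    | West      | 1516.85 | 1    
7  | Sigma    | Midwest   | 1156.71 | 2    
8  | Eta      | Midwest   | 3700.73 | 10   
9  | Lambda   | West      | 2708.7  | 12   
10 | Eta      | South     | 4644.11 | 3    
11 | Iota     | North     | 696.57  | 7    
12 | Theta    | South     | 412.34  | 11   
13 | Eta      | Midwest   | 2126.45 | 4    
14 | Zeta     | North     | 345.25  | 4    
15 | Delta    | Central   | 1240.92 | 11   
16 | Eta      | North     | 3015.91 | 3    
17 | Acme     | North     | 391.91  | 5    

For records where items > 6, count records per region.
SELECT region, COUNT(*)
FROM orders
WHERE items > 6
GROUP BY region

Note: WHERE filters rows before grouping.

Result:
  Central: 1
  Midwest: 2
  North: 1
  South: 1
  West: 1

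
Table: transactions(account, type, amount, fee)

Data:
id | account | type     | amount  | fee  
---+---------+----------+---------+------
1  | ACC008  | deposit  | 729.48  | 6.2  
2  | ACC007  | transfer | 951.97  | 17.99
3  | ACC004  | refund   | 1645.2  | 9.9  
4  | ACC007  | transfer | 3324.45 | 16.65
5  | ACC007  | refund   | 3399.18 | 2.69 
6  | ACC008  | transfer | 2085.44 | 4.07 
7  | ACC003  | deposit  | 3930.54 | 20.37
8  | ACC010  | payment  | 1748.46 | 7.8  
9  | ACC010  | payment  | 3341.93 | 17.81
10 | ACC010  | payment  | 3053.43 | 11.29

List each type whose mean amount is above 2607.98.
SELECT type, AVG(amount)
FROM transactions
GROUP BY type
HAVING AVG(amount) > 2607.98

Result:
  payment: avg=2714.61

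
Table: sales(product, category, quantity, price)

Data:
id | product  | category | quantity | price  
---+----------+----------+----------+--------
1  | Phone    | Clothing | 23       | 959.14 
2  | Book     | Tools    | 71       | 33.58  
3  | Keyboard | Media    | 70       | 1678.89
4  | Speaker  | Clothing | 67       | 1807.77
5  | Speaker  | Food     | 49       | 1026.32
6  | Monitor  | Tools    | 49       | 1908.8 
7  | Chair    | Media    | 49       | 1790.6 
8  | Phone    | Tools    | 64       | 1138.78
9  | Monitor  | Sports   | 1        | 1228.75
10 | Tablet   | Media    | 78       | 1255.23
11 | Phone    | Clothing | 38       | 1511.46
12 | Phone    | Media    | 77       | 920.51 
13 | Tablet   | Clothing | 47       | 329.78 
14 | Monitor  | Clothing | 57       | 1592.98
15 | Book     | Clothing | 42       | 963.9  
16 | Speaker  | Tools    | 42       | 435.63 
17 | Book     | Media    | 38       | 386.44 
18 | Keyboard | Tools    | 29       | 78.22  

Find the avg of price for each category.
SELECT category, AVG(price) as result
FROM sales
GROUP BY category

Result:
  Clothing: 1194.17
  Food: 1026.32
  Media: 1206.33
  Sports: 1228.75
  Tools: 719.00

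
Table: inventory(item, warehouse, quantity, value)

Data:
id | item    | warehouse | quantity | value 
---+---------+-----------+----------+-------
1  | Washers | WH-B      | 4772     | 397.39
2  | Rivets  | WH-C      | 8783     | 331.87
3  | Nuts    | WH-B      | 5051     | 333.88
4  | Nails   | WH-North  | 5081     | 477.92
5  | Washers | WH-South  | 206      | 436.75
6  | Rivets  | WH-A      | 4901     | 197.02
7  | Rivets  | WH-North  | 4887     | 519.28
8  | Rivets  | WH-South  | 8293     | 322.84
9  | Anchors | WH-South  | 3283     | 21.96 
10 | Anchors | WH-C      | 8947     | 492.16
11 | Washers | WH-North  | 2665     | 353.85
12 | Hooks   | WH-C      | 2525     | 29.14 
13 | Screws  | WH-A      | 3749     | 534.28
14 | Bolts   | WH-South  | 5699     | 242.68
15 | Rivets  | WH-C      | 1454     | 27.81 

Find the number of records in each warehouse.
SELECT warehouse, COUNT(*) as count
FROM inventory
GROUP BY warehouse

Result:
  WH-A: 2
  WH-B: 2
  WH-C: 4
  WH-North: 3
  WH-South: 4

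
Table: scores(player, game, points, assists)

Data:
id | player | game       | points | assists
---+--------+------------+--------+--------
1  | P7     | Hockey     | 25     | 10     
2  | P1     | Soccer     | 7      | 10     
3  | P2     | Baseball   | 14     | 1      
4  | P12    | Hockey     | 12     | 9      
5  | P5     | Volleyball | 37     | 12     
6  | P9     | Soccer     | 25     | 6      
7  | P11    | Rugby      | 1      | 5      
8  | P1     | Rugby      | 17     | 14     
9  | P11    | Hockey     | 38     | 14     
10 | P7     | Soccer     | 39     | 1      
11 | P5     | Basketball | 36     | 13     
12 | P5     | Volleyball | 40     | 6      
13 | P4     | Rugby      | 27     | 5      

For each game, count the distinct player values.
SELECT game, COUNT(DISTINCT player)
FROM scores
GROUP BY game

Result:
  Baseball: 1 distinct
  Basketball: 1 distinct
  Hockey: 3 distinct
  Rugby: 3 distinct
  Soccer: 3 distinct
  Volleyball: 1 distinct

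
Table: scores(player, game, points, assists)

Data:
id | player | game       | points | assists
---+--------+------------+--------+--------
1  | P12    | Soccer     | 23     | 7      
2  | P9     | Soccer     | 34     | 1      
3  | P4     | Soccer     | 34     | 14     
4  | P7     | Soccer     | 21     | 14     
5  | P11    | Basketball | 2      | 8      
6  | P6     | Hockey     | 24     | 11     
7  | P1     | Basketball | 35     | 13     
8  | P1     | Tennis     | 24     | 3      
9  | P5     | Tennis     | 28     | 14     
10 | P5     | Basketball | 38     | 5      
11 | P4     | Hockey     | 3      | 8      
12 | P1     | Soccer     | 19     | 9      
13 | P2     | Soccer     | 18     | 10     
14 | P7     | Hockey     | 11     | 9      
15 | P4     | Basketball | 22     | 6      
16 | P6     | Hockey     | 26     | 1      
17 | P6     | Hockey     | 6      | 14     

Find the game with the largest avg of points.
SELECT game, AVG(points) as val
FROM scores
GROUP BY game
ORDER BY val DESC
LIMIT 1

Result: Tennis with avg(points) = 26.00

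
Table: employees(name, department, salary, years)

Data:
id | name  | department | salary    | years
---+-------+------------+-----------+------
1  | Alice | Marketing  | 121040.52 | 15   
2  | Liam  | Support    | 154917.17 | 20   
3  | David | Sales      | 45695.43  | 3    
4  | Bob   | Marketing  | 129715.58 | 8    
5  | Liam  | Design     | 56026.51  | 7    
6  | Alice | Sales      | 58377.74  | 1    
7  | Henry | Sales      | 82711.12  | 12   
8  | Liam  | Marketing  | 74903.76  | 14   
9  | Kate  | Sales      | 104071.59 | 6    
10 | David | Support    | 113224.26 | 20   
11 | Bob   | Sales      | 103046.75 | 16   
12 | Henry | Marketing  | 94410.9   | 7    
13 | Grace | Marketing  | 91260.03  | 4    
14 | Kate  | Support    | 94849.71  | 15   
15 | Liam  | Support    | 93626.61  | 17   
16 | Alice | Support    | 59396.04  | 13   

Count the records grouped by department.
SELECT department, COUNT(*) as count
FROM employees
GROUP BY department

Result:
  Design: 1
  Marketing: 5
  Sales: 5
  Support: 5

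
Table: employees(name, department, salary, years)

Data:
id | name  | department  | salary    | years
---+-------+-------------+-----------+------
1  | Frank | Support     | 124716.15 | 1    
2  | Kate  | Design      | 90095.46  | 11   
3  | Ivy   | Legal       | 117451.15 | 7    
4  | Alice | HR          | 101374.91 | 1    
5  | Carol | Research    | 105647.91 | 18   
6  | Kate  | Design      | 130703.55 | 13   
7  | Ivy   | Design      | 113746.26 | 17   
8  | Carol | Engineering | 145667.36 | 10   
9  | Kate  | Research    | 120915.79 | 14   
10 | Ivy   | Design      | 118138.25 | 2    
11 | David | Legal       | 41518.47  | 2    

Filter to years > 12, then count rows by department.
SELECT department, COUNT(*)
FROM employees
WHERE years > 12
GROUP BY department

Note: WHERE filters rows before grouping.

Result:
  Design: 2
  Research: 2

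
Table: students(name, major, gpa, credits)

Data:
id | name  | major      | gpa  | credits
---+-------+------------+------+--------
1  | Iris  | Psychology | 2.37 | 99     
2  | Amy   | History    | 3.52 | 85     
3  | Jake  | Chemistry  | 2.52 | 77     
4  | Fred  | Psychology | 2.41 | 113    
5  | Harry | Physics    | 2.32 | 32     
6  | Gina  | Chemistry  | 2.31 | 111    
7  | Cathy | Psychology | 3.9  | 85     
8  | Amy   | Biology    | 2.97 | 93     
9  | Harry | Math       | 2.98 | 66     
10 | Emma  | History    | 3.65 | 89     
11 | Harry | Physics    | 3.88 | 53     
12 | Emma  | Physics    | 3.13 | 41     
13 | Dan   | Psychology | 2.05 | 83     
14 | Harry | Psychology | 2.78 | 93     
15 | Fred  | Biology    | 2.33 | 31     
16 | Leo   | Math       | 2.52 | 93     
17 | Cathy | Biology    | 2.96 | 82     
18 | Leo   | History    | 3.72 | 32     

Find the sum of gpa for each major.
SELECT major, SUM(gpa) as result
FROM students
GROUP BY major

Result:
  Biology: 8.26
  Chemistry: 4.83
  History: 10.89
  Math: 5.50
  Physics: 9.33
  Psychology: 13.51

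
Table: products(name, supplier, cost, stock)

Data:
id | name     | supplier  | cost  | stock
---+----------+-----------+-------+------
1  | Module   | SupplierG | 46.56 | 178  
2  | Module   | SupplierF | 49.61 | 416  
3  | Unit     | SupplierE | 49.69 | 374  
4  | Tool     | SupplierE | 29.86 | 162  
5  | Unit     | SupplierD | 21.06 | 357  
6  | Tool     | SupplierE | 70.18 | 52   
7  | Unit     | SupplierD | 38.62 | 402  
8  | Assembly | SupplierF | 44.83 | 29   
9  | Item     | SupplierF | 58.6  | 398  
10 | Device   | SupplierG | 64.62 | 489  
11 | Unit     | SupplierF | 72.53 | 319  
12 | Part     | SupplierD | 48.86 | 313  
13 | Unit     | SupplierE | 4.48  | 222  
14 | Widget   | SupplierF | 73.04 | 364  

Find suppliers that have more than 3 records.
SELECT supplier, COUNT(*) as cnt
FROM products
GROUP BY supplier
HAVING COUNT(*) > 3

Result:
  SupplierE: 4
  SupplierF: 5

Note: HAVING filters groups after aggregation, WHERE filters rows before.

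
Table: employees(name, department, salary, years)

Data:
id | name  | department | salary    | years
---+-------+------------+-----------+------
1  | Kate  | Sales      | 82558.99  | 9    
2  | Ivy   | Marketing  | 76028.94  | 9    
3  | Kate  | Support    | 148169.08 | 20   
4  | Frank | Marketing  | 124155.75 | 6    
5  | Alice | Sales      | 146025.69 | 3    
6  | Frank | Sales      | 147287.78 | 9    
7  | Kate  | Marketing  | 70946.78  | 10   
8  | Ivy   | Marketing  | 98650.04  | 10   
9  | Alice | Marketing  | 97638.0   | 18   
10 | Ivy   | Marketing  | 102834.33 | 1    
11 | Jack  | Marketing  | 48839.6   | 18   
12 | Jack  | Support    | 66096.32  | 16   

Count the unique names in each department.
SELECT department, COUNT(DISTINCT name)
FROM employees
GROUP BY department

Result:
  Marketing: 5 distinct
  Sales: 3 distinct
  Support: 2 distinct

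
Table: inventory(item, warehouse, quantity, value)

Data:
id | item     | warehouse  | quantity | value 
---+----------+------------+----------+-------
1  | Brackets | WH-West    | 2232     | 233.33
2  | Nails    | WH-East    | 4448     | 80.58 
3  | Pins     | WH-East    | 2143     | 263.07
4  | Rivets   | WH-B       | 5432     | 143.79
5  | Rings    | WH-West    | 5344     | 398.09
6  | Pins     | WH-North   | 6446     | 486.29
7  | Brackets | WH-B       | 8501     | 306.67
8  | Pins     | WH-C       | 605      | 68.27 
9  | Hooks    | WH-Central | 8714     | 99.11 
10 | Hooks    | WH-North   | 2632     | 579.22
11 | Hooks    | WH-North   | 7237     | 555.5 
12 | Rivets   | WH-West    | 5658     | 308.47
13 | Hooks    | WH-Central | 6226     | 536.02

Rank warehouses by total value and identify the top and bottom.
SELECT warehouse, SUM(value)
FROM inventory
GROUP BY warehouse
ORDER BY SUM(value)

All groups:
  WH-C: 68.27
  WH-East: 343.65
  WH-B: 450.46
  WH-Central: 635.13
  WH-West: 939.89
  WH-North: 1621.01

Highest: WH-North (1621.01)
Lowest: WH-C (68.27)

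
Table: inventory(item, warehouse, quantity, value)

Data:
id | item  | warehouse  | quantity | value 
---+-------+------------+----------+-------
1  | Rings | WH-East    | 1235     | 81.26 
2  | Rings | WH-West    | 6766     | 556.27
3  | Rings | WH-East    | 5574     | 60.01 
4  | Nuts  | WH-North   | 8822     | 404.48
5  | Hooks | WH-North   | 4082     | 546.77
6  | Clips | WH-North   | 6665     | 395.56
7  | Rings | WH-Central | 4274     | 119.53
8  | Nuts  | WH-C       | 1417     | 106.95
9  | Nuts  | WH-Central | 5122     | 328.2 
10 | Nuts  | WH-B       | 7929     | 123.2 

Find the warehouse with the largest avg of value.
SELECT warehouse, AVG(value) as val
FROM inventory
GROUP BY warehouse
ORDER BY val DESC
LIMIT 1

Result: WH-West with avg(value) = 556.27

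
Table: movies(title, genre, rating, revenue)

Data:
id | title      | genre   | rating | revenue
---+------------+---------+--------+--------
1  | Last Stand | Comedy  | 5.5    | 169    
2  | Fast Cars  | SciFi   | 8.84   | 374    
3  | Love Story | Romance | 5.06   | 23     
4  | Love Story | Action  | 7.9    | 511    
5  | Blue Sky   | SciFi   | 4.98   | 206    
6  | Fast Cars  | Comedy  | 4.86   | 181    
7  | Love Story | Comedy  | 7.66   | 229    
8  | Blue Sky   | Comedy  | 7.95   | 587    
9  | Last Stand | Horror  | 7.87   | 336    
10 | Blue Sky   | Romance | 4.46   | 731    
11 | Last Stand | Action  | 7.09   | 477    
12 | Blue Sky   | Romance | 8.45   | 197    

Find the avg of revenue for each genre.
SELECT genre, AVG(revenue) as result
FROM movies
GROUP BY genre

Result:
  Action: 494.00
  Comedy: 291.50
  Horror: 336.00
  Romance: 317.00
  SciFi: 290.00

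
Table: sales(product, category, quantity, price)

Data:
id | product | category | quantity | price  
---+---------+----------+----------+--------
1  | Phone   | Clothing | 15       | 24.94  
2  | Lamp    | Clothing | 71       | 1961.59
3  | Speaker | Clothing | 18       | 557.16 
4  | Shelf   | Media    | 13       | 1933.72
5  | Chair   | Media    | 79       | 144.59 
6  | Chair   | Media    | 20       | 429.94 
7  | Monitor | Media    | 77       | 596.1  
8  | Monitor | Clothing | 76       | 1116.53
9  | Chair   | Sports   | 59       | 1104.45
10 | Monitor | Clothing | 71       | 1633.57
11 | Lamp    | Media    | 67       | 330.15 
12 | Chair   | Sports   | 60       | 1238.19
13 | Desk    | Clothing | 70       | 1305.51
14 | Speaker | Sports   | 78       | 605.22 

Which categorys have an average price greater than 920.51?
SELECT category, AVG(price)
FROM sales
GROUP BY category
HAVING AVG(price) > 920.51

Result:
  Clothing: avg=1099.88
  Sports: avg=982.62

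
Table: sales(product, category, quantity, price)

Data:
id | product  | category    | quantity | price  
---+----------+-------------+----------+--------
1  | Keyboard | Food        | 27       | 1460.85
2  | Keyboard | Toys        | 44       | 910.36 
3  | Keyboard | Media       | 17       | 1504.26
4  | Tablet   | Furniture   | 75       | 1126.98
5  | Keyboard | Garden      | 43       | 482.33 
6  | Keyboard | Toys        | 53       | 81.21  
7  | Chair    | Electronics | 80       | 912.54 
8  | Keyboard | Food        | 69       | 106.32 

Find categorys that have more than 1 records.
SELECT category, COUNT(*) as cnt
FROM sales
GROUP BY category
HAVING COUNT(*) > 1

Result:
  Food: 2
  Toys: 2

Note: HAVING filters groups after aggregation, WHERE filters rows before.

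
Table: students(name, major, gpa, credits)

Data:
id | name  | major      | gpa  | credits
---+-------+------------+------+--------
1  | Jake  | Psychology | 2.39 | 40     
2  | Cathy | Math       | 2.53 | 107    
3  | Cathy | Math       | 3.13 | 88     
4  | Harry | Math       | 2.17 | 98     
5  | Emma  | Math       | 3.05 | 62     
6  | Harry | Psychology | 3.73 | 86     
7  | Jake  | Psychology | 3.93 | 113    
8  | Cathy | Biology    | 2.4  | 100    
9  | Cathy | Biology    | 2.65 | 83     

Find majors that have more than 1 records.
SELECT major, COUNT(*) as cnt
FROM students
GROUP BY major
HAVING COUNT(*) > 1

Result:
  Biology: 2
  Math: 4
  Psychology: 3

Note: HAVING filters groups after aggregation, WHERE filters rows before.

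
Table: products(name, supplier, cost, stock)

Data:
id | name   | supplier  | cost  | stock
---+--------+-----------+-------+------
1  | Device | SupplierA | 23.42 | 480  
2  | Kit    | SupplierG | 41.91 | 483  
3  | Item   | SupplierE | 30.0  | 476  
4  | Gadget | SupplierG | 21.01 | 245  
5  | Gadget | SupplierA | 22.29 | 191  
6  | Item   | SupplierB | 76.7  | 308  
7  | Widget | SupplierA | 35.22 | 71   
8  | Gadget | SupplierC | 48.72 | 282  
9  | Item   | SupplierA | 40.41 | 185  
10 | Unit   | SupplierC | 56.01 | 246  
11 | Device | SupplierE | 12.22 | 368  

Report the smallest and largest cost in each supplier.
SELECT supplier, MIN(cost), MAX(cost)
FROM products
GROUP BY supplier

Result:
  SupplierA: min=22.29, max=40.41
  SupplierB: min=76.70, max=76.70
  SupplierC: min=48.72, max=56.01
  SupplierE: min=12.22, max=30.00
  SupplierG: min=21.01, max=41.91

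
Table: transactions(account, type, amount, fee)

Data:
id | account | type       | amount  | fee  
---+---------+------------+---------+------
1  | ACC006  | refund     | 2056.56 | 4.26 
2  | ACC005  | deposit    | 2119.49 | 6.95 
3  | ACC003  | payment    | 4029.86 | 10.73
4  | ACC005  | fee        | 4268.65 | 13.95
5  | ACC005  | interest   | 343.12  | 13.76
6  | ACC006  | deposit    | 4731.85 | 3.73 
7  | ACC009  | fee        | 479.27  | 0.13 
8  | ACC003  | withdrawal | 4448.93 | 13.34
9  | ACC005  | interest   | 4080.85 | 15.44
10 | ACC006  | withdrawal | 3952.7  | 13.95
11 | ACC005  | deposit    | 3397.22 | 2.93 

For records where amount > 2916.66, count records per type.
SELECT type, COUNT(*)
FROM transactions
WHERE amount > 2916.66
GROUP BY type

Note: WHERE filters rows before grouping.

Result:
  deposit: 2
  fee: 1
  interest: 1
  payment: 1
  withdrawal: 2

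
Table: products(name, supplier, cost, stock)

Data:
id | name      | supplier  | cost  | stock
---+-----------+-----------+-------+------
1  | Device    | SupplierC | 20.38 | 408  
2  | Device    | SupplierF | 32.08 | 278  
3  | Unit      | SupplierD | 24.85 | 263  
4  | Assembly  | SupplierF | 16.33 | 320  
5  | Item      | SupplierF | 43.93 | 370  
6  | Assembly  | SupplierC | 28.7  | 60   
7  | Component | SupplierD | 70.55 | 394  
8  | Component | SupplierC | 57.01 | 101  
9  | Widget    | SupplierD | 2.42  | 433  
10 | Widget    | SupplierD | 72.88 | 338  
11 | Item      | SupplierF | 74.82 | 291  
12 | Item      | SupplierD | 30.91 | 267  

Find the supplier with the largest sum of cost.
SELECT supplier, SUM(cost) as val
FROM products
GROUP BY supplier
ORDER BY val DESC
LIMIT 1

Result: SupplierD with sum(cost) = 201.61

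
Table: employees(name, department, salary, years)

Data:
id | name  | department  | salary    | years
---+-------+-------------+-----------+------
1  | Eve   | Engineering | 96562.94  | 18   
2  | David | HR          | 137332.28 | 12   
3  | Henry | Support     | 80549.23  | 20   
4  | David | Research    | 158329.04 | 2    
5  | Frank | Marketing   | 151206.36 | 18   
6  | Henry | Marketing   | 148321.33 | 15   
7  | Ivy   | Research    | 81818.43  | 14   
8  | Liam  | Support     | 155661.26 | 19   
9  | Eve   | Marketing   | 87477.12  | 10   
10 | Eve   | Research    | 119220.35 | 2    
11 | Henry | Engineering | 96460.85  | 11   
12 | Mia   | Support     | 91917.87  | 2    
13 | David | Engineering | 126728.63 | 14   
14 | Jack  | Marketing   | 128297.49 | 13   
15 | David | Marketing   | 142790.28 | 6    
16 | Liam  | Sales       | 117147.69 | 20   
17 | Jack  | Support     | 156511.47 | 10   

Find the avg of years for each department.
SELECT department, AVG(years) as result
FROM employees
GROUP BY department

Result:
  Engineering: 14.33
  HR: 12.00
  Marketing: 12.40
  Research: 6.00
  Sales: 20.00
  Support: 12.75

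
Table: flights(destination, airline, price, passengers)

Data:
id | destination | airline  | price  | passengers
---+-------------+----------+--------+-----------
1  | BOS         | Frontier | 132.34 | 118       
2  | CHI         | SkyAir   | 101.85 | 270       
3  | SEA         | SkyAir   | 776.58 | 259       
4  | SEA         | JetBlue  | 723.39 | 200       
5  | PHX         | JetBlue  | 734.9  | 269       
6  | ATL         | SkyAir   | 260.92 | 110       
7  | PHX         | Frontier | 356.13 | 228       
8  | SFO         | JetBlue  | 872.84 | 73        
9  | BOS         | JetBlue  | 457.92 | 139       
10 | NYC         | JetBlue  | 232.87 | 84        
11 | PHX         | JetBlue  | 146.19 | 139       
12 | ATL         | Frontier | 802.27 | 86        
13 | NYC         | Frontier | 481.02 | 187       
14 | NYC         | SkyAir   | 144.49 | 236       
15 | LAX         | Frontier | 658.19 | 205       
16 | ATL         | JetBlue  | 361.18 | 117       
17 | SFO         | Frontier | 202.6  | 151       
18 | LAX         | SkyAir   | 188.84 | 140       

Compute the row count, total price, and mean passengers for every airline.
SELECT airline,
       COUNT(*) as cnt,
       SUM(price) as total_price,
       AVG(passengers) as avg_passengers
FROM flights
GROUP BY airline

Result:
  Frontier: 6 records, 2632.55 total price, 162.50 avg passengers
  JetBlue: 7 records, 3529.29 total price, 145.86 avg passengers
  SkyAir: 5 records, 1472.68 total price, 203.00 avg passengers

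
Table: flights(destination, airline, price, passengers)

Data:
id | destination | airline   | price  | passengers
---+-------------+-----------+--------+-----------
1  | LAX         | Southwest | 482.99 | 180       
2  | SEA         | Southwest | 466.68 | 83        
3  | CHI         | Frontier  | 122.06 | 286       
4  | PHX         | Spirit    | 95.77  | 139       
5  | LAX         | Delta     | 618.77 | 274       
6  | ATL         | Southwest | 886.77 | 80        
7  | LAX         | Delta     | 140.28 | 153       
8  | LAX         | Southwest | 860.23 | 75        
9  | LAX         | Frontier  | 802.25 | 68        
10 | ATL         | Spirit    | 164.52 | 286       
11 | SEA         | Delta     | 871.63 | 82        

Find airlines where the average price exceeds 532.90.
SELECT airline, AVG(price)
FROM flights
GROUP BY airline
HAVING AVG(price) > 532.90

Result:
  Delta: avg=543.56
  Southwest: avg=674.17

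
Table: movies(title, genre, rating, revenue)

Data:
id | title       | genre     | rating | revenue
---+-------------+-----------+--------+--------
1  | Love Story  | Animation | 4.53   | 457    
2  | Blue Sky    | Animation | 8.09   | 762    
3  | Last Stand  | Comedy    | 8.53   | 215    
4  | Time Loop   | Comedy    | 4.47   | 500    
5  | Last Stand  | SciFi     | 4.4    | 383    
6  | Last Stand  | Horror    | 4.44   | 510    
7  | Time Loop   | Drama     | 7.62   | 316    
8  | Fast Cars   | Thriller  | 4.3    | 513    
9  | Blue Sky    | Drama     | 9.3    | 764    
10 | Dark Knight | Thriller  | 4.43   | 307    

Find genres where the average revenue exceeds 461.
SELECT genre, AVG(revenue)
FROM movies
GROUP BY genre
HAVING AVG(revenue) > 461

Result:
  Animation: avg=609.50
  Drama: avg=540.00
  Horror: avg=510.00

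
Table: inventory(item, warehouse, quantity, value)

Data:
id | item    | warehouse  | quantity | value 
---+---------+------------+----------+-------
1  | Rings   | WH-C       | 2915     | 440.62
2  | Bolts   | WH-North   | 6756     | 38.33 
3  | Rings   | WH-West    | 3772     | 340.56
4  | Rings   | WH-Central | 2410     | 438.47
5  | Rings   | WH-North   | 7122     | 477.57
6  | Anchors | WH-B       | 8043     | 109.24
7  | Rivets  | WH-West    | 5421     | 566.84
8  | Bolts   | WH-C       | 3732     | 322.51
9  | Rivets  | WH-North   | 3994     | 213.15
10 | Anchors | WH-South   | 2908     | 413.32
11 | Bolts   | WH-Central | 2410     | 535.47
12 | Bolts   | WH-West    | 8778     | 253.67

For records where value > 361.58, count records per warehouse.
SELECT warehouse, COUNT(*)
FROM inventory
WHERE value > 361.58
GROUP BY warehouse

Note: WHERE filters rows before grouping.

Result:
  WH-C: 1
  WH-Central: 2
  WH-North: 1
  WH-South: 1
  WH-West: 1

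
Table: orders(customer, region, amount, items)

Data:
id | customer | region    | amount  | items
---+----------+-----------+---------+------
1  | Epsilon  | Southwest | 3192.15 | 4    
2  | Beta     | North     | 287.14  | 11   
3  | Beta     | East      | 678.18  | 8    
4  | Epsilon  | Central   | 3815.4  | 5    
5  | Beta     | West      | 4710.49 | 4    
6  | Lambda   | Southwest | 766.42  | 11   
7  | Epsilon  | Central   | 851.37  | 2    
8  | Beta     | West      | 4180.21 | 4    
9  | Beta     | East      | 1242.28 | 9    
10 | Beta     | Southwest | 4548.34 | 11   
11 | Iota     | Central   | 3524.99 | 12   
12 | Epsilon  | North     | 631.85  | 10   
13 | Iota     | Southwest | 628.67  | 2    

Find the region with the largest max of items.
SELECT region, MAX(items) as val
FROM orders
GROUP BY region
ORDER BY val DESC
LIMIT 1

Result: Central with max(items) = 12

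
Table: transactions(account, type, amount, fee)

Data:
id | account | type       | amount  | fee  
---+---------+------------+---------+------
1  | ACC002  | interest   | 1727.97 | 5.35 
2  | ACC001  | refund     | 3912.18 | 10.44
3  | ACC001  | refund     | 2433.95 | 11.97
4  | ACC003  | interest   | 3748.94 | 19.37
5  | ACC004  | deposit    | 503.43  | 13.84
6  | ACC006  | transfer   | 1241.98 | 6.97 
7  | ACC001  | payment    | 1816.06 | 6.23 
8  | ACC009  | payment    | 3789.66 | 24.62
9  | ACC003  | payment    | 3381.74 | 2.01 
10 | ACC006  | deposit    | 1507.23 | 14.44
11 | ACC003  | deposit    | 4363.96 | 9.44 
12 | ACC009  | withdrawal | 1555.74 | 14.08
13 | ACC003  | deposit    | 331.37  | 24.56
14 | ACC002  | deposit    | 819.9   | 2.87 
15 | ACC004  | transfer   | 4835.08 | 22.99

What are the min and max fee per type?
SELECT type, MIN(fee), MAX(fee)
FROM transactions
GROUP BY type

Result:
  deposit: min=2.87, max=24.56
  interest: min=5.35, max=19.37
  payment: min=2.01, max=24.62
  refund: min=10.44, max=11.97
  transfer: min=6.97, max=22.99
  withdrawal: min=14.08, max=14.08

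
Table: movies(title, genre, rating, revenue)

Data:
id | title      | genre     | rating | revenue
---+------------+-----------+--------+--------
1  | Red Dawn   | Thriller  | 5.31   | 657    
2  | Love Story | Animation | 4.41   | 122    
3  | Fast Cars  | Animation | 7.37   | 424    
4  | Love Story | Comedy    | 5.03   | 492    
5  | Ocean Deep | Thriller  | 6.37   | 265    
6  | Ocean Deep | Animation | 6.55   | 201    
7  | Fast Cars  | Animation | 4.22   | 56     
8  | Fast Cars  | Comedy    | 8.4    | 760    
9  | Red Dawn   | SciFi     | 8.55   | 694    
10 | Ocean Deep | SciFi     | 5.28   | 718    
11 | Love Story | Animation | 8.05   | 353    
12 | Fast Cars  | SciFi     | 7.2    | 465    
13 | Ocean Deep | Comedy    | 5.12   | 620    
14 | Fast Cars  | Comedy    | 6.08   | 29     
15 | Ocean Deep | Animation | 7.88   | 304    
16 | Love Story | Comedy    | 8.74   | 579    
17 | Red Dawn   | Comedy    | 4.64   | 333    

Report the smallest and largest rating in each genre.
SELECT genre, MIN(rating), MAX(rating)
FROM movies
GROUP BY genre

Result:
  Animation: min=4.22, max=8.05
  Comedy: min=4.64, max=8.74
  SciFi: min=5.28, max=8.55
  Thriller: min=5.31, max=6.37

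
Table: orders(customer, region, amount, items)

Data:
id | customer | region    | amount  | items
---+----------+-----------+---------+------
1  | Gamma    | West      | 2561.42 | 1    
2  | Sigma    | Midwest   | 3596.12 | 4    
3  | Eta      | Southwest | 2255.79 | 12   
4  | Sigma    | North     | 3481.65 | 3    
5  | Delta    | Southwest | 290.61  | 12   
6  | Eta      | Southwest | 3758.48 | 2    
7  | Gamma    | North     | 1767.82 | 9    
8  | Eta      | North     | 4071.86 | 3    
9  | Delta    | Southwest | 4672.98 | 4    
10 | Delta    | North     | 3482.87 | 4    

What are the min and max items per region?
SELECT region, MIN(items), MAX(items)
FROM orders
GROUP BY region

Result:
  Midwest: min=4, max=4
  North: min=3, max=9
  Southwest: min=2, max=12
  West: min=1, max=1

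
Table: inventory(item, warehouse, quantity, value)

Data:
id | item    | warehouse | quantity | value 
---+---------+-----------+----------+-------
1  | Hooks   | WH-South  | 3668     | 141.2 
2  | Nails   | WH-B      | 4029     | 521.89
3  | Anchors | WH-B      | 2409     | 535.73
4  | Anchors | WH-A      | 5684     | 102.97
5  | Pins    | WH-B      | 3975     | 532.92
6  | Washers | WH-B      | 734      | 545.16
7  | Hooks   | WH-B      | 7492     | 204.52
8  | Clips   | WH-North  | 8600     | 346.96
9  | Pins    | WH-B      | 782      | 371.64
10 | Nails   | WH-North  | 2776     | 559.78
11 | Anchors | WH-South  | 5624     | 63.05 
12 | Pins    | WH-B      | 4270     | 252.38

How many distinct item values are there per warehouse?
SELECT warehouse, COUNT(DISTINCT item)
FROM inventory
GROUP BY warehouse

Result:
  WH-A: 1 distinct
  WH-B: 5 distinct
  WH-North: 2 distinct
  WH-South: 2 distinct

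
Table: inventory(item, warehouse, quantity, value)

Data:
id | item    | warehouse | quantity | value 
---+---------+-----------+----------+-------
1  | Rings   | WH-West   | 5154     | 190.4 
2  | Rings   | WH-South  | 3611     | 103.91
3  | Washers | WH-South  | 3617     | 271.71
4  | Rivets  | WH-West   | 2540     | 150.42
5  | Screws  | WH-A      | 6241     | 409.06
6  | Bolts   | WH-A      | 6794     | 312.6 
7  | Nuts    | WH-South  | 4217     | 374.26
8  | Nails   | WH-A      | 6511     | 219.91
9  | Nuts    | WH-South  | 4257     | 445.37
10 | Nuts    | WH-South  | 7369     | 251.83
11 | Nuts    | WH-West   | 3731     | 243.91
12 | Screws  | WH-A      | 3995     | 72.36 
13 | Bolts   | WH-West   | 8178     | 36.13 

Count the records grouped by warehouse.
SELECT warehouse, COUNT(*) as count
FROM inventory
GROUP BY warehouse

Result:
  WH-A: 4
  WH-South: 5
  WH-West: 4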